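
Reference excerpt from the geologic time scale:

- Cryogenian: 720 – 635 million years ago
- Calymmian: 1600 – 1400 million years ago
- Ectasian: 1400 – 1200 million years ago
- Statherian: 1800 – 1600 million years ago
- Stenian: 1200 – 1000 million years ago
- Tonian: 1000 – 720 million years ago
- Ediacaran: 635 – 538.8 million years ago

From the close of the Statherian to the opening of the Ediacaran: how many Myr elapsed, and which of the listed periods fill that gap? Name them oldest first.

End of Statherian = 1600 Ma; start of Ediacaran = 635 Ma.
Gap = 1600 − 635 = 965 Myr.
Periods wholly inside 1600–635 Ma: Calymmian (1600–1400), Ectasian (1400–1200), Stenian (1200–1000), Tonian (1000–720), Cryogenian (720–635).

965 million years; Calymmian, Ectasian, Stenian, Tonian, Cryogenian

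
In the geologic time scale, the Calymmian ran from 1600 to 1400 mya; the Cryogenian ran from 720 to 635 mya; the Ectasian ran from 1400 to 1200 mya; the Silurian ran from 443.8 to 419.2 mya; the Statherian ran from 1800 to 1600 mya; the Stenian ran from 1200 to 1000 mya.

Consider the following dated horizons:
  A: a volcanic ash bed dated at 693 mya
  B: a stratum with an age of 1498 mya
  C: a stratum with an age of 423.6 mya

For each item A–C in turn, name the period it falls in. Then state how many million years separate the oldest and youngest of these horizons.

A: 693 Ma lies in 720–635 Ma, so Cryogenian.
B: 1498 Ma lies in 1600–1400 Ma, so Calymmian.
C: 423.6 Ma lies in 443.8–419.2 Ma, so Silurian.
Oldest = 1498 Ma, youngest = 423.6 Ma → span 1074.4 Myr.

A — Cryogenian; B — Calymmian; C — Silurian; span 1074.4 million years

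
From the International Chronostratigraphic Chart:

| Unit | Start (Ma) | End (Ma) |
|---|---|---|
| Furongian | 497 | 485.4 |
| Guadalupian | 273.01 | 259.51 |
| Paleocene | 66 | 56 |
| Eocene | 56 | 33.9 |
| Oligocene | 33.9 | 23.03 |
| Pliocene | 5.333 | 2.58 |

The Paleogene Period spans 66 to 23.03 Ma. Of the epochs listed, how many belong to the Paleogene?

3

Epochs inside 66–23.03 Ma: Paleocene, Eocene, Oligocene — 3 in total.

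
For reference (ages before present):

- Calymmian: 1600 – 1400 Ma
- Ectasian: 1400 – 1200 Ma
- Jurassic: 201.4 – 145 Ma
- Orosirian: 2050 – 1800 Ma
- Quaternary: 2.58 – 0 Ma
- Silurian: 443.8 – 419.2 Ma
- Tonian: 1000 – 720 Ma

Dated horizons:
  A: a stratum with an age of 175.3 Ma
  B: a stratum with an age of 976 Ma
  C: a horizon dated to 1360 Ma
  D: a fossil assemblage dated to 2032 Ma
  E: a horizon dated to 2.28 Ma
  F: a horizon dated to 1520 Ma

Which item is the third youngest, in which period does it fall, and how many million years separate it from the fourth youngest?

B, in the Tonian; 384 million years to C

Sorted youngest-first by Ma: E (2.28), A (175.3), B (976), C (1360), F (1520), D (2032).
The third youngest is B at 976 Ma, which lies in 1000–720 Ma: the Tonian.
The fourth youngest is C at 1360 Ma; separation = |976 − 1360| = 384 Myr.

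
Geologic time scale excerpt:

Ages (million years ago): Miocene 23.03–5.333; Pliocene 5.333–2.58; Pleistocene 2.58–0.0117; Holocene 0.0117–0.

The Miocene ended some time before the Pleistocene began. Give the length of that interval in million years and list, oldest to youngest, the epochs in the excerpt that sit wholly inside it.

2.753 million years; Pliocene

End of Miocene = 5.333 Ma; start of Pleistocene = 2.58 Ma.
Gap = 5.333 − 2.58 = 2.753 Myr.
Epochs wholly inside 5.333–2.58 Ma: Pliocene (5.333–2.58).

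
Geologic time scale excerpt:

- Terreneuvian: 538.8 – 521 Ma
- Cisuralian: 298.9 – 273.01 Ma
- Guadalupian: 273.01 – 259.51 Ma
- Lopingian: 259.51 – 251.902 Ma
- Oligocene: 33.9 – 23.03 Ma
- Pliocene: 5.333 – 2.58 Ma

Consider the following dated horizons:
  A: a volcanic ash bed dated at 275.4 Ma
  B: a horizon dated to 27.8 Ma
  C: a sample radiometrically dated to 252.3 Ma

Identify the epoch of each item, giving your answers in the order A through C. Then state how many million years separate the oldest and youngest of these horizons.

A: 275.4 Ma lies in 298.9–273.01 Ma, so Cisuralian.
B: 27.8 Ma lies in 33.9–23.03 Ma, so Oligocene.
C: 252.3 Ma lies in 259.51–251.902 Ma, so Lopingian.
Oldest = 275.4 Ma, youngest = 27.8 Ma → span 247.6 Myr.

A — Cisuralian; B — Oligocene; C — Lopingian; span 247.6 million years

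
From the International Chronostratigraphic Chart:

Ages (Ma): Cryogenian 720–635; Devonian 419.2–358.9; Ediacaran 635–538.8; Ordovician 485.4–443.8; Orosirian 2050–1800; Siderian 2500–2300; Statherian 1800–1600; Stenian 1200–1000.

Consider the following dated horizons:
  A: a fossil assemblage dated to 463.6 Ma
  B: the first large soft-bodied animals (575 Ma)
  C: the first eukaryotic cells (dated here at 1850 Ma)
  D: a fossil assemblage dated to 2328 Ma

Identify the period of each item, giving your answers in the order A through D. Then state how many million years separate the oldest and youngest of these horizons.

Match each age against the start–end ranges in the excerpt: A = 463.6 Ma → Ordovician (485.4–443.8); B = 575 Ma → Ediacaran (635–538.8); C = 1850 Ma → Orosirian (2050–1800); D = 2328 Ma → Siderian (2500–2300).
The largest age is 2328 Ma and the smallest is 463.6 Ma; their difference is 1864.4 Myr.

A — Ordovician; B — Ediacaran; C — Orosirian; D — Siderian; span 1864.4 million years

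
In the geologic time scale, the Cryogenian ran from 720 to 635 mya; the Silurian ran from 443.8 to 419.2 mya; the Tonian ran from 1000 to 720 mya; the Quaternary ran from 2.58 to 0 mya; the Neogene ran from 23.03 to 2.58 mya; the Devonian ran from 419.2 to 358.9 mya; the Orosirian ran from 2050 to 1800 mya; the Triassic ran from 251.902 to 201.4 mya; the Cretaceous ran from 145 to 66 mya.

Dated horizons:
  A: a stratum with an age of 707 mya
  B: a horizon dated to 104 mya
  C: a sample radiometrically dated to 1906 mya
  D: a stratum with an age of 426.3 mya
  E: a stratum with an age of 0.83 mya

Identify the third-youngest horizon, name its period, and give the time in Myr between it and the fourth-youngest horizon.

Smaller Ma means younger, so youngest first: E 0.83 < B 104 < D 426.3 < A 707 < C 1906.
Counting 3 along gives D (426.3 Ma); the excerpt puts that inside the Silurian, 443.8–419.2 Ma.
Next in line is A (707 Ma), and 707 − 426.3 = 280.7 Myr.

D, in the Silurian; 280.7 million years to A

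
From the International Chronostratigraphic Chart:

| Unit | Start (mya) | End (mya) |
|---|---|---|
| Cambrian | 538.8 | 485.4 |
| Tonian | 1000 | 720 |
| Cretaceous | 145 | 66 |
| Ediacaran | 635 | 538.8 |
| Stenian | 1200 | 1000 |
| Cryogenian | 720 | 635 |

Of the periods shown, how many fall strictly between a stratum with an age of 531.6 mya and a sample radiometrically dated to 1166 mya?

3

1166 Ma sits inside the Stenian (1200–1000) and 531.6 Ma inside the Cambrian (538.8–485.4); neither of those is wholly between the two dates.
The listed periods lying completely between them are Tonian, Cryogenian, Ediacaran — 3 in all.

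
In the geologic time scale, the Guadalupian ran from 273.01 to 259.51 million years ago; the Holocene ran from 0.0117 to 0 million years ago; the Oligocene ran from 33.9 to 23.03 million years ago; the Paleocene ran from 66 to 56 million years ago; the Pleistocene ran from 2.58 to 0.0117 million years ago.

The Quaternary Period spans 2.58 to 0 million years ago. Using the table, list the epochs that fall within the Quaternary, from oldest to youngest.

Pleistocene, Holocene

Epochs with both bounds inside 2.58–0 Ma: Pleistocene (2.58–0.0117), Holocene (0.0117–0).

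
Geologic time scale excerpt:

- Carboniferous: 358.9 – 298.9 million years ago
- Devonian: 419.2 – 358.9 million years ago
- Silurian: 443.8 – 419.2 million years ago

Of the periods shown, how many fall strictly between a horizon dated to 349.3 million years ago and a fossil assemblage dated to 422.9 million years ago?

422.9 Ma sits inside the Silurian (443.8–419.2) and 349.3 Ma inside the Carboniferous (358.9–298.9); neither of those is wholly between the two dates.
The listed periods lying completely between them are Devonian — 1 in all.

1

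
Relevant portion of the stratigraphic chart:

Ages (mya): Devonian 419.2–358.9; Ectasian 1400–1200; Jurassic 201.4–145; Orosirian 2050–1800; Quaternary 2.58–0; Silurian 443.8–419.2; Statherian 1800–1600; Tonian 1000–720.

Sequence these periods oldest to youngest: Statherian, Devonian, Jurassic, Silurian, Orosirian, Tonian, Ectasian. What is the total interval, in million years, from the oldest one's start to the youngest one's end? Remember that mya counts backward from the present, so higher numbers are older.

Orosirian, Statherian, Ectasian, Tonian, Silurian, Devonian, Jurassic; total span 1905 Myr

From the excerpt: Statherian 1800–1600; Devonian 419.2–358.9; Jurassic 201.4–145; Silurian 443.8–419.2; Orosirian 2050–1800; Tonian 1000–720; Ectasian 1400–1200 (Ma).
Larger Ma is earlier, so the oldest is Orosirian and the youngest is Jurassic; oldest to youngest: Orosirian, Statherian, Ectasian, Tonian, Silurian, Devonian, Jurassic.
Oldest start 2050 minus youngest end 145 gives 1905 Myr overall.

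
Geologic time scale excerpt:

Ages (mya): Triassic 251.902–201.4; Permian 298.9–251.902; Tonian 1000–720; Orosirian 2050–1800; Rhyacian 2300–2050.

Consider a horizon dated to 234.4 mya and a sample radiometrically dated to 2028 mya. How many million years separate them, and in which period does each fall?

Elapsed time: 2028 − 234.4 = 1793.6 Myr.
234.4 Ma lies within 251.902–201.4 Ma: Triassic.
2028 Ma lies within 2050–1800 Ma: Orosirian.

1793.6 million years apart; the first in the Triassic, the second in the Orosirian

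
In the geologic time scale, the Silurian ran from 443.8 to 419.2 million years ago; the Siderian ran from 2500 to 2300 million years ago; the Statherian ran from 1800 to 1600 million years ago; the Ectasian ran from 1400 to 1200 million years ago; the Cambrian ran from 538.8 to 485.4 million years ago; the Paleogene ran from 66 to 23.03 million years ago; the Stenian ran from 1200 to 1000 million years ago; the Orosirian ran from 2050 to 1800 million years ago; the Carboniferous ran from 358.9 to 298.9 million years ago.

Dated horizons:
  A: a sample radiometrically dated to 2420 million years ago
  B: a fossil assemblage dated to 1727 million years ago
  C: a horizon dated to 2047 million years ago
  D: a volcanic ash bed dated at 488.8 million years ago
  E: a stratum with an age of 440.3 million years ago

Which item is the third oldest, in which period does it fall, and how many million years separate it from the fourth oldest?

B, in the Statherian; 1238.2 million years to D

Sorted oldest-first by Ma: A (2420), C (2047), B (1727), D (488.8), E (440.3).
The third oldest is B at 1727 Ma, which lies in 1800–1600 Ma: the Statherian.
The fourth oldest is D at 488.8 Ma; separation = |1727 − 488.8| = 1238.2 Myr.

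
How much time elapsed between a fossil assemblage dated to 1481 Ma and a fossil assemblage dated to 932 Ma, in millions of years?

549 million years

1481 − 932 = 549 million years.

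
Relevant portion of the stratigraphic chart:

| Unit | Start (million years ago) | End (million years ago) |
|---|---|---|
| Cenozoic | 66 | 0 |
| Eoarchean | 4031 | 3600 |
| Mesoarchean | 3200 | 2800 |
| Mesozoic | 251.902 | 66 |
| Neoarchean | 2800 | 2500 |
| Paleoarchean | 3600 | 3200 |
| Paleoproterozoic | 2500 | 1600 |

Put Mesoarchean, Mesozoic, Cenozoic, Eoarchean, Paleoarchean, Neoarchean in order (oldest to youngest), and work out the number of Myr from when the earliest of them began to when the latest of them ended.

From the excerpt: Mesoarchean 3200–2800; Mesozoic 251.902–66; Cenozoic 66–0; Eoarchean 4031–3600; Paleoarchean 3600–3200; Neoarchean 2800–2500 (Ma).
Larger Ma is earlier, so the oldest is Eoarchean and the youngest is Cenozoic; oldest to youngest: Eoarchean, Paleoarchean, Mesoarchean, Neoarchean, Mesozoic, Cenozoic.
Oldest start 4031 minus youngest end 0 gives 4031 Myr overall.

Eoarchean → Paleoarchean → Mesoarchean → Neoarchean → Mesozoic → Cenozoic; total span 4031 Myr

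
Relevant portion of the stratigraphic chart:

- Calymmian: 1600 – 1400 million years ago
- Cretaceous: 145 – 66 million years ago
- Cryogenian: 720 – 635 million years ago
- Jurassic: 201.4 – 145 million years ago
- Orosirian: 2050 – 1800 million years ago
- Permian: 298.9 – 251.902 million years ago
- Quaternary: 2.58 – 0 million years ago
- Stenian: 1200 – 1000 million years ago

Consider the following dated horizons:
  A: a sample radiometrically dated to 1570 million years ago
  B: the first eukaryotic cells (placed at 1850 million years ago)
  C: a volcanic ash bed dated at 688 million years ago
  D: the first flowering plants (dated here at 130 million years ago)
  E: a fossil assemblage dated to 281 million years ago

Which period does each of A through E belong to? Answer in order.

A — Calymmian; B — Orosirian; C — Cryogenian; D — Cretaceous; E — Permian

Match each age against the start–end ranges in the excerpt: A = 1570 Ma → Calymmian (1600–1400); B = 1850 Ma → Orosirian (2050–1800); C = 688 Ma → Cryogenian (720–635); D = 130 Ma → Cretaceous (145–66); E = 281 Ma → Permian (298.9–251.902).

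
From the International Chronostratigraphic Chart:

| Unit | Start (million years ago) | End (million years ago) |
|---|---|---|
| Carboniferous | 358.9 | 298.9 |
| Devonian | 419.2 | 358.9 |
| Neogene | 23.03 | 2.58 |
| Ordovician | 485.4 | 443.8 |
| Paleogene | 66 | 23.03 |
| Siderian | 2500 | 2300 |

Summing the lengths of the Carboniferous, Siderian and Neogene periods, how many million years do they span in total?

280.45 million years

Duration is start − end for each: (358.9 − 298.9) + (2500 − 2300) + (23.03 − 2.58).
That is 60 + 200 + 20.45, which totals 280.45 million years.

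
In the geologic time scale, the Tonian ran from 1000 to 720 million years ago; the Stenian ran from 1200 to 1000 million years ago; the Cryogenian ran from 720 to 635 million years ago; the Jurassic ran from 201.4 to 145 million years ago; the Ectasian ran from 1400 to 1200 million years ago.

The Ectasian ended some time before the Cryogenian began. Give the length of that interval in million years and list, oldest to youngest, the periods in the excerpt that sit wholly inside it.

480 million years; Stenian, Tonian

End of Ectasian = 1200 Ma; start of Cryogenian = 720 Ma.
Gap = 1200 − 720 = 480 Myr.
Periods wholly inside 1200–720 Ma: Stenian (1200–1000), Tonian (1000–720).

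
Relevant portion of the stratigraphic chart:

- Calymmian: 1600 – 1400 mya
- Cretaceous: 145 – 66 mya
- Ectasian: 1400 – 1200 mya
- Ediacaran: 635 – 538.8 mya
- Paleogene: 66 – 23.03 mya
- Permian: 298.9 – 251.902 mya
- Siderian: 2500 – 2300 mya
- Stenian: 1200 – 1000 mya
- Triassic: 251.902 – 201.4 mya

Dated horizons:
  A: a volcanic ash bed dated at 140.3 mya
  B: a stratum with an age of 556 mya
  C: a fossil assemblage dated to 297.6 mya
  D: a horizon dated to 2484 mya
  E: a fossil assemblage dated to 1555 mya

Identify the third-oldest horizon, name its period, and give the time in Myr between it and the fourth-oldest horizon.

Sorted oldest-first by Ma: D (2484), E (1555), B (556), C (297.6), A (140.3).
The third oldest is B at 556 Ma, which lies in 635–538.8 Ma: the Ediacaran.
The fourth oldest is C at 297.6 Ma; separation = |556 − 297.6| = 258.4 Myr.

B, in the Ediacaran; 258.4 million years to C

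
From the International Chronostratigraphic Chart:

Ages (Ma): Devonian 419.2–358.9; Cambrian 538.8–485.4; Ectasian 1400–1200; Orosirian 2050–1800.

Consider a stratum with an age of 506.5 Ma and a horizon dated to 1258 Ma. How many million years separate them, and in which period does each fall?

751.5 million years apart; the first in the Cambrian, the second in the Ectasian

Elapsed time: 1258 − 506.5 = 751.5 Myr.
506.5 Ma lies within 538.8–485.4 Ma: Cambrian.
1258 Ma lies within 1400–1200 Ma: Ectasian.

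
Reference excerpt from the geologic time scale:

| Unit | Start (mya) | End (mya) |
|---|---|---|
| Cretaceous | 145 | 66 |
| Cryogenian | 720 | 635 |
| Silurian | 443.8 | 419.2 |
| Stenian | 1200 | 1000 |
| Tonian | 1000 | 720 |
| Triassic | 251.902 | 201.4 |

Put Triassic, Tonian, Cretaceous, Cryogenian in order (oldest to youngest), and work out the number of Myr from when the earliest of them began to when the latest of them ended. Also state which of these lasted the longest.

From the excerpt: Triassic 251.902–201.4; Tonian 1000–720; Cretaceous 145–66; Cryogenian 720–635 (Ma).
Larger Ma is earlier, so the oldest is Tonian and the youngest is Cretaceous; oldest to youngest: Tonian, Cryogenian, Triassic, Cretaceous.
Oldest start 1000 minus youngest end 66 gives 934 Myr overall.
Individual lengths (start − end): Cryogenian 85; Tonian 280; Triassic 50.502; Cretaceous 79. The largest is Tonian at 280 Myr.

Tonian, Cryogenian, Triassic, Cretaceous; total span 934 Myr; longest is Tonian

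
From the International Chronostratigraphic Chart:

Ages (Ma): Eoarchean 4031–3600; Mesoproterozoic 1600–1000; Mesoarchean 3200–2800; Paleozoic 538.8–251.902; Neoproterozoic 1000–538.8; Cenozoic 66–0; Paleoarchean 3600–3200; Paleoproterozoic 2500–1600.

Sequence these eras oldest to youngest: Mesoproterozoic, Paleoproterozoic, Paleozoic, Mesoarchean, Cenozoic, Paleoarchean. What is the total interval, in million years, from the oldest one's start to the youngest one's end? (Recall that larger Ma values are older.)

Paleoarchean → Mesoarchean → Paleoproterozoic → Mesoproterozoic → Paleozoic → Cenozoic; total span 3600 Myr

Start ages (Ma): Paleoarchean 3600, Mesoarchean 3200, Paleoproterozoic 2500, Mesoproterozoic 1600, Paleozoic 538.8, Cenozoic 66.
Ordered oldest to youngest: Paleoarchean, Mesoarchean, Paleoproterozoic, Mesoproterozoic, Paleozoic, Cenozoic.
Span = 3600 − 0 = 3600 Myr.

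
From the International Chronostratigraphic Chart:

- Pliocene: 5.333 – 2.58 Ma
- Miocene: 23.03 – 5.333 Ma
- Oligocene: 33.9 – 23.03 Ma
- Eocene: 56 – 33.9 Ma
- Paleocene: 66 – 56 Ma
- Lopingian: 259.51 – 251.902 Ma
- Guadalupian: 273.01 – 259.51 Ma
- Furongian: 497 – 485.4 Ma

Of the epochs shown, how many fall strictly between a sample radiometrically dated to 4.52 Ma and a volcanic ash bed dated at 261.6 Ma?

The older date is 261.6 Ma and the younger is 4.52 Ma.
Epochs with start < 261.6 and end > 4.52 Ma: Lopingian (259.51–251.902), Paleocene (66–56), Eocene (56–33.9), Oligocene (33.9–23.03), Miocene (23.03–5.333).
That is 5 complete epochs.

5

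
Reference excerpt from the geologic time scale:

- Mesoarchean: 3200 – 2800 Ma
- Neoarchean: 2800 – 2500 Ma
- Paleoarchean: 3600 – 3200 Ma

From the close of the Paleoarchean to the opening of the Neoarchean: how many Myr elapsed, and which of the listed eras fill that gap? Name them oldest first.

End of Paleoarchean = 3200 Ma; start of Neoarchean = 2800 Ma.
Gap = 3200 − 2800 = 400 Myr.
Eras wholly inside 3200–2800 Ma: Mesoarchean (3200–2800).

400 million years; Mesoarchean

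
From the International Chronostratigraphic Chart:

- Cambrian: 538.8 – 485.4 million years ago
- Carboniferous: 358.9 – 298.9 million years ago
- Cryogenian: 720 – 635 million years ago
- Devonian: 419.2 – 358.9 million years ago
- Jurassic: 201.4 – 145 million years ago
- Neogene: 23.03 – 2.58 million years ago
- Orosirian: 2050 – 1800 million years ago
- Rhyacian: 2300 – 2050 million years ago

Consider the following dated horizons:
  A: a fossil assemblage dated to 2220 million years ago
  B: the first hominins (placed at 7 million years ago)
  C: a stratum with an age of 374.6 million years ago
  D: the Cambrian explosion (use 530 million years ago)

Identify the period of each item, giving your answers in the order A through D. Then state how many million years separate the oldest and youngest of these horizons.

Match each age against the start–end ranges in the excerpt: A = 2220 Ma → Rhyacian (2300–2050); B = 7 Ma → Neogene (23.03–2.58); C = 374.6 Ma → Devonian (419.2–358.9); D = 530 Ma → Cambrian (538.8–485.4).
The largest age is 2220 Ma and the smallest is 7 Ma; their difference is 2213 Myr.

A — Rhyacian; B — Neogene; C — Devonian; D — Cambrian; span 2213 million years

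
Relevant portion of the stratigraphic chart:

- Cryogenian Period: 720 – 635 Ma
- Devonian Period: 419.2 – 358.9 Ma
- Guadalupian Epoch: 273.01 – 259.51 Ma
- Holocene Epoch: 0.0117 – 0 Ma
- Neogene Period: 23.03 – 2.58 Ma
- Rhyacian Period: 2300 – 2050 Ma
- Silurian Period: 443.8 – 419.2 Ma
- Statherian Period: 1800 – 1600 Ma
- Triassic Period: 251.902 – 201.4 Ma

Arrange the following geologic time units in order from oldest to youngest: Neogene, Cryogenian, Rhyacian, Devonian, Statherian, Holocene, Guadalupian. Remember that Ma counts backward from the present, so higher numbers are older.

Rhyacian, then Statherian, then Cryogenian, then Devonian, then Guadalupian, then Neogene, then Holocene

Sorting by start age (descending Ma, since larger Ma = older): Rhyacian began 2300, Statherian began 1800, Cryogenian began 720, Devonian began 419.2, Guadalupian began 273.01, Neogene began 23.03, Holocene began 0.0117.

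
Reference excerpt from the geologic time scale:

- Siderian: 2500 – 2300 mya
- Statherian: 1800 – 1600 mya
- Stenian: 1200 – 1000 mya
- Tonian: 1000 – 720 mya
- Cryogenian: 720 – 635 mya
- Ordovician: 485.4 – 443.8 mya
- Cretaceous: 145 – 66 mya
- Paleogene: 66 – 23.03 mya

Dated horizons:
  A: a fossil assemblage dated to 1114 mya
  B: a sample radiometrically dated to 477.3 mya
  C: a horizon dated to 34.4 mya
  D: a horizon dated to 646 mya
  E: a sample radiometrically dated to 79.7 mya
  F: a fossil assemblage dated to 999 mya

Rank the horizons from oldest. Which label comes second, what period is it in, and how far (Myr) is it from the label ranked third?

F, in the Tonian; 353 million years to D

Larger Ma means older, so oldest first: A 1114 > F 999 > D 646 > B 477.3 > E 79.7 > C 34.4.
Counting 2 along gives F (999 Ma); the excerpt puts that inside the Tonian, 1000–720 Ma.
Next in line is D (646 Ma), and 999 − 646 = 353 Myr.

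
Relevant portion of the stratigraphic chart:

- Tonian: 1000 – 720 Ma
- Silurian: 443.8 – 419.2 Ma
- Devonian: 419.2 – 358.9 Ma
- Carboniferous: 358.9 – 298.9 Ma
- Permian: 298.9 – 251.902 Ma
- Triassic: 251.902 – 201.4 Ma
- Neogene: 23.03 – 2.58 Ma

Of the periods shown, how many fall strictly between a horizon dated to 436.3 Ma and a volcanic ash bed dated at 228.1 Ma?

The older date is 436.3 Ma and the younger is 228.1 Ma.
Periods with start < 436.3 and end > 228.1 Ma: Devonian (419.2–358.9), Carboniferous (358.9–298.9), Permian (298.9–251.902).
That is 3 complete periods.

3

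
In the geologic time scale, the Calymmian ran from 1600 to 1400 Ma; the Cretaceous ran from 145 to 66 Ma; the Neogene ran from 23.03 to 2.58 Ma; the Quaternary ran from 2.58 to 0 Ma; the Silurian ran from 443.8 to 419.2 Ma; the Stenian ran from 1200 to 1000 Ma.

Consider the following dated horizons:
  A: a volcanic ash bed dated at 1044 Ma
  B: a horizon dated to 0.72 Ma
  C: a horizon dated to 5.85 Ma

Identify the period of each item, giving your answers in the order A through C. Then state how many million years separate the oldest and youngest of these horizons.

Match each age against the start–end ranges in the excerpt: A = 1044 Ma → Stenian (1200–1000); B = 0.72 Ma → Quaternary (2.58–0); C = 5.85 Ma → Neogene (23.03–2.58).
The largest age is 1044 Ma and the smallest is 0.72 Ma; their difference is 1043.28 Myr.

A — Stenian; B — Quaternary; C — Neogene; span 1043.28 million years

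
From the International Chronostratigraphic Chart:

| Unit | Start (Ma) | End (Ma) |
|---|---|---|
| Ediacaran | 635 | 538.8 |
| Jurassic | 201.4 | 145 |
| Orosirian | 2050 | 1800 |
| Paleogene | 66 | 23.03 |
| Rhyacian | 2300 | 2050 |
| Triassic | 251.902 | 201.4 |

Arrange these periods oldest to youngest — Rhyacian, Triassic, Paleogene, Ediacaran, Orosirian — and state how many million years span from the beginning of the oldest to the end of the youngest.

Rhyacian → Orosirian → Ediacaran → Triassic → Paleogene; total span 2276.97 Myr

From the excerpt: Rhyacian 2300–2050; Triassic 251.902–201.4; Paleogene 66–23.03; Ediacaran 635–538.8; Orosirian 2050–1800 (Ma).
Larger Ma is earlier, so the oldest is Rhyacian and the youngest is Paleogene; oldest to youngest: Rhyacian, Orosirian, Ediacaran, Triassic, Paleogene.
Oldest start 2300 minus youngest end 23.03 gives 2276.97 Myr overall.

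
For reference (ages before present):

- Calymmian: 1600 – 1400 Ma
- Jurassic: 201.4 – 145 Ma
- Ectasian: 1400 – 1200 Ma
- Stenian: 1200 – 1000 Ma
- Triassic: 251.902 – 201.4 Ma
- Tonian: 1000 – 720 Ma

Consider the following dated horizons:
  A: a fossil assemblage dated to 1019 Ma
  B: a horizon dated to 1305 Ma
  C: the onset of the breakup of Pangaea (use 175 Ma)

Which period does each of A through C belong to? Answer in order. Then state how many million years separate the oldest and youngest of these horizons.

A — Stenian; B — Ectasian; C — Jurassic; span 1130 million years

A: 1019 Ma lies in 1200–1000 Ma, so Stenian.
B: 1305 Ma lies in 1400–1200 Ma, so Ectasian.
C: 175 Ma lies in 201.4–145 Ma, so Jurassic.
Oldest = 1305 Ma, youngest = 175 Ma → span 1130 Myr.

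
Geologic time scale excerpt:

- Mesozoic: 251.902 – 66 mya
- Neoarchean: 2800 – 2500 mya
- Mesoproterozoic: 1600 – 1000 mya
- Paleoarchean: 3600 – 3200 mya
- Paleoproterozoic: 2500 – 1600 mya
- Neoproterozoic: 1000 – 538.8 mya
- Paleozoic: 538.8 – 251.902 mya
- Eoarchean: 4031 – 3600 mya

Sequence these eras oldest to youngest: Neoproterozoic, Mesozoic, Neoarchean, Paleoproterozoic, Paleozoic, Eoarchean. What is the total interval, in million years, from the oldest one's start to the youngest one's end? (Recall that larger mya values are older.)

Eoarchean, Neoarchean, Paleoproterozoic, Neoproterozoic, Paleozoic, Mesozoic; total span 3965 Myr

From the excerpt: Neoproterozoic 1000–538.8; Mesozoic 251.902–66; Neoarchean 2800–2500; Paleoproterozoic 2500–1600; Paleozoic 538.8–251.902; Eoarchean 4031–3600 (Ma).
Larger Ma is earlier, so the oldest is Eoarchean and the youngest is Mesozoic; oldest to youngest: Eoarchean, Neoarchean, Paleoproterozoic, Neoproterozoic, Paleozoic, Mesozoic.
Oldest start 4031 minus youngest end 66 gives 3965 Myr overall.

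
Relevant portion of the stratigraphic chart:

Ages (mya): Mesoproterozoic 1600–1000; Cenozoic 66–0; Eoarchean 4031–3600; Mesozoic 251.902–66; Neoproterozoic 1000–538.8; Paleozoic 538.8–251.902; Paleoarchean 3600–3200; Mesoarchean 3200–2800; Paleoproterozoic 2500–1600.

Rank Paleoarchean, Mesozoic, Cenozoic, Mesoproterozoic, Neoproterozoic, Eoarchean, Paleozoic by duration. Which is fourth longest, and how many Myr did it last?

Durations: Paleoarchean 400; Mesozoic 185.902; Cenozoic 66; Mesoproterozoic 600; Neoproterozoic 461.2; Eoarchean 431; Paleozoic 286.898 Myr.
Sorted longest-first: Mesoproterozoic (600), Neoproterozoic (461.2), Eoarchean (431), Paleoarchean (400), Paleozoic (286.898), Mesozoic (185.902), Cenozoic (66).
The fourth longest is Paleoarchean at 400 Myr.

Paleoarchean, 400 million years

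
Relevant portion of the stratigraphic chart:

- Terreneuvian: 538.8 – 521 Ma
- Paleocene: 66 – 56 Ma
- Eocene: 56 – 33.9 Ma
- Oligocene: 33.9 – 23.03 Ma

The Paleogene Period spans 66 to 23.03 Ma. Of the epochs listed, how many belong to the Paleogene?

3

Epochs inside 66–23.03 Ma: Paleocene, Eocene, Oligocene — 3 in total.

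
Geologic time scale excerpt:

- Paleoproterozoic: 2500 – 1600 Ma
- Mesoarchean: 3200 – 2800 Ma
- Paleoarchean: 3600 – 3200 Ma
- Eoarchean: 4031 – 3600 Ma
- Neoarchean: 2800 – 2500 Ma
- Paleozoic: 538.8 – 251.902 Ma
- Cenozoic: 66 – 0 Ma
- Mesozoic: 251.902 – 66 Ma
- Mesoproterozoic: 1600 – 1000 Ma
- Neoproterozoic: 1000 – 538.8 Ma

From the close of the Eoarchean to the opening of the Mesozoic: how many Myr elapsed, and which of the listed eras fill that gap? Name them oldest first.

The Eoarchean closes at 3600 Ma and the Mesozoic opens at 251.902 Ma, so the interval is 3600 − 251.902 = 3348.098 Myr.
An era fits inside if it starts at or after 3600 Ma and ends at or before 251.902 Ma; oldest first that gives Paleoarchean, Mesoarchean, Neoarchean, Paleoproterozoic, Mesoproterozoic, Neoproterozoic, Paleozoic.

3348.098 million years; Paleoarchean, Mesoarchean, Neoarchean, Paleoproterozoic, Mesoproterozoic, Neoproterozoic, Paleozoic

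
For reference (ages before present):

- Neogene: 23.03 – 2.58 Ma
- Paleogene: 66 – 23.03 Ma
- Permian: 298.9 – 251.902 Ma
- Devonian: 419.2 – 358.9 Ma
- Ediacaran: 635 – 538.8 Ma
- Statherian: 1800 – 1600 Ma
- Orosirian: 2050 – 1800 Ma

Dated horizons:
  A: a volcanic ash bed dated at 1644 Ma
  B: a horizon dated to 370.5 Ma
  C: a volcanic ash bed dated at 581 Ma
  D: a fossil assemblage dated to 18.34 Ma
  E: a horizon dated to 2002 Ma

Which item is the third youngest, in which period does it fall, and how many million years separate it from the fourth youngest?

C, in the Ediacaran; 1063 million years to A

Sorted youngest-first by Ma: D (18.34), B (370.5), C (581), A (1644), E (2002).
The third youngest is C at 581 Ma, which lies in 635–538.8 Ma: the Ediacaran.
The fourth youngest is A at 1644 Ma; separation = |581 − 1644| = 1063 Myr.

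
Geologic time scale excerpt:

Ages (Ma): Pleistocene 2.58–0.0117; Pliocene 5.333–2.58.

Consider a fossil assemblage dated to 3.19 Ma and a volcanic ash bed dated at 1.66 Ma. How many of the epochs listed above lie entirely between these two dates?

0

Checking each listed span, none has both start < 3.19 Ma and end > 1.66 Ma — every epoch straddles one of the two dates or lies outside them — so the count is 0.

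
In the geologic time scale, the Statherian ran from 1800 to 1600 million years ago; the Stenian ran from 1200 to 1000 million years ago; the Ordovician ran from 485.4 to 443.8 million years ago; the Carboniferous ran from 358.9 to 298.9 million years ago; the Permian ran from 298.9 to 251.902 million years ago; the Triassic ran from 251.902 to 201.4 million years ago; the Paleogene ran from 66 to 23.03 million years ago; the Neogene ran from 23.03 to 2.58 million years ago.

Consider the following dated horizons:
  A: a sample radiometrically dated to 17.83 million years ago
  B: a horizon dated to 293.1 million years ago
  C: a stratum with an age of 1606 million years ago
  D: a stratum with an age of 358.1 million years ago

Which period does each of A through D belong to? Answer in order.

Match each age against the start–end ranges in the excerpt: A = 17.83 Ma → Neogene (23.03–2.58); B = 293.1 Ma → Permian (298.9–251.902); C = 1606 Ma → Statherian (1800–1600); D = 358.1 Ma → Carboniferous (358.9–298.9).

A — Neogene; B — Permian; C — Statherian; D — Carboniferous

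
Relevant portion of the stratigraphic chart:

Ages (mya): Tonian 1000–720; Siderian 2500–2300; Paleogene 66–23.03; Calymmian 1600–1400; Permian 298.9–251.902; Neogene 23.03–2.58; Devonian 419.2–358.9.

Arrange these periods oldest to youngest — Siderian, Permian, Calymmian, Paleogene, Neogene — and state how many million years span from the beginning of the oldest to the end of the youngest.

Siderian, Calymmian, Permian, Paleogene, Neogene; total span 2497.42 Myr

Start ages (Ma): Siderian 2500, Calymmian 1600, Permian 298.9, Paleogene 66, Neogene 23.03.
Ordered oldest to youngest: Siderian, Calymmian, Permian, Paleogene, Neogene.
Span = 2500 − 2.58 = 2497.42 Myr.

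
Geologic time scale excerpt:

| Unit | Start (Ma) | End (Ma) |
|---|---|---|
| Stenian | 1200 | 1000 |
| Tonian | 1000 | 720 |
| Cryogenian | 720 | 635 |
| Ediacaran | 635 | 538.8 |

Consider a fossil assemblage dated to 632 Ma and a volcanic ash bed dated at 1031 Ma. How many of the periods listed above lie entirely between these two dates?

1031 Ma sits inside the Stenian (1200–1000) and 632 Ma inside the Ediacaran (635–538.8); neither of those is wholly between the two dates.
The listed periods lying completely between them are Tonian, Cryogenian — 2 in all.

2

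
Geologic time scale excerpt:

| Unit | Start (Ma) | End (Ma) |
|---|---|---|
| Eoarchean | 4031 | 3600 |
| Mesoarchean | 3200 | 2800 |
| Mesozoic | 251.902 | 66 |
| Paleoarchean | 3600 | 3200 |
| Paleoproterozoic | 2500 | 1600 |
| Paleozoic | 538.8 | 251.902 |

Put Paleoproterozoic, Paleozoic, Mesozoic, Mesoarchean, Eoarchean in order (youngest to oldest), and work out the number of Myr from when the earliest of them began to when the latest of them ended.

From the excerpt: Paleoproterozoic 2500–1600; Paleozoic 538.8–251.902; Mesozoic 251.902–66; Mesoarchean 3200–2800; Eoarchean 4031–3600 (Ma).
Larger Ma is earlier, so the oldest is Eoarchean and the youngest is Mesozoic; youngest to oldest: Mesozoic, Paleozoic, Paleoproterozoic, Mesoarchean, Eoarchean.
Oldest start 4031 minus youngest end 66 gives 3965 Myr overall.

Mesozoic → Paleozoic → Paleoproterozoic → Mesoarchean → Eoarchean; total span 3965 Myr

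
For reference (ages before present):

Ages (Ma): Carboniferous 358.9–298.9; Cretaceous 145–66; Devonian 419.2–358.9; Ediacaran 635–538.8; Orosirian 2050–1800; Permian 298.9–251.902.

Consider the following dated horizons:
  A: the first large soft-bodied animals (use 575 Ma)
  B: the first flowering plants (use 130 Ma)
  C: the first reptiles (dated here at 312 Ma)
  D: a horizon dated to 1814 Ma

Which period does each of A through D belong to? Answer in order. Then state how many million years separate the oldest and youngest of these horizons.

A — Ediacaran; B — Cretaceous; C — Carboniferous; D — Orosirian; span 1684 million years

Match each age against the start–end ranges in the excerpt: A = 575 Ma → Ediacaran (635–538.8); B = 130 Ma → Cretaceous (145–66); C = 312 Ma → Carboniferous (358.9–298.9); D = 1814 Ma → Orosirian (2050–1800).
The largest age is 1814 Ma and the smallest is 130 Ma; their difference is 1684 Myr.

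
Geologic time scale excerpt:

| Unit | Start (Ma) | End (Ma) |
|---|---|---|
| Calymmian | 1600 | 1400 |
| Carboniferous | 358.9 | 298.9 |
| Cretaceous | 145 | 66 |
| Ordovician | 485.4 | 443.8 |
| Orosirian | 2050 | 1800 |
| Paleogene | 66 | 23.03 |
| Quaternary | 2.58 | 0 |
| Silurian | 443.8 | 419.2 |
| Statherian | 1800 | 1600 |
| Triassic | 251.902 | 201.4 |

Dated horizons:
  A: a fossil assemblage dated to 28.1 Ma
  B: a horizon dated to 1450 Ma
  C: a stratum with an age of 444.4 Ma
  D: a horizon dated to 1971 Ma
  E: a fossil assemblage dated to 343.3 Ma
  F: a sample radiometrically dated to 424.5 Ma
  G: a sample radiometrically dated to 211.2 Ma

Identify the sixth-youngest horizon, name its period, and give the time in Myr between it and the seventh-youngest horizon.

Sorted youngest-first by Ma: A (28.1), G (211.2), E (343.3), F (424.5), C (444.4), B (1450), D (1971).
The sixth youngest is B at 1450 Ma, which lies in 1600–1400 Ma: the Calymmian.
The seventh youngest is D at 1971 Ma; separation = |1450 − 1971| = 521 Myr.

B, in the Calymmian; 521 million years to D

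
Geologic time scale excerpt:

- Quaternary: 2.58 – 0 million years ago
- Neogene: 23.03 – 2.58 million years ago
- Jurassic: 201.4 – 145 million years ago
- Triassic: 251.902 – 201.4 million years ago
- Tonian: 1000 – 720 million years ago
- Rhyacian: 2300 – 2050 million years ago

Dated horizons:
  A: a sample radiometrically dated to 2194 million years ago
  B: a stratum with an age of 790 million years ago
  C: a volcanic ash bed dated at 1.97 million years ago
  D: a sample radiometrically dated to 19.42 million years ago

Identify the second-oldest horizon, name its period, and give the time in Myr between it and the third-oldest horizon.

Sorted oldest-first by Ma: A (2194), B (790), D (19.42), C (1.97).
The second oldest is B at 790 Ma, which lies in 1000–720 Ma: the Tonian.
The third oldest is D at 19.42 Ma; separation = |790 − 19.42| = 770.58 Myr.

B, in the Tonian; 770.58 million years to D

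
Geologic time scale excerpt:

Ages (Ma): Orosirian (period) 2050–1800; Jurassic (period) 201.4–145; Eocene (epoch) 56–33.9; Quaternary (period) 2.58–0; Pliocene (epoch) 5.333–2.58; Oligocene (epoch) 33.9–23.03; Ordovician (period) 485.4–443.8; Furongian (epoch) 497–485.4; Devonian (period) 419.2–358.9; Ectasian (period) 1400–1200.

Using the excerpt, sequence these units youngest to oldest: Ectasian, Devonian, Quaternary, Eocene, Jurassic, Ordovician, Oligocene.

Read off each span (Ma): Ectasian 1400–1200; Devonian 419.2–358.9; Quaternary 2.58–0; Eocene 56–33.9; Jurassic 201.4–145; Ordovician 485.4–443.8; Oligocene 33.9–23.03.
Larger Ma is older, so oldest→youngest is Ectasian, Ordovician, Devonian, Jurassic, Eocene, Oligocene, Quaternary; reverse it for youngest→oldest.

Quaternary, Oligocene, Eocene, Jurassic, Devonian, Ordovician, Ectasian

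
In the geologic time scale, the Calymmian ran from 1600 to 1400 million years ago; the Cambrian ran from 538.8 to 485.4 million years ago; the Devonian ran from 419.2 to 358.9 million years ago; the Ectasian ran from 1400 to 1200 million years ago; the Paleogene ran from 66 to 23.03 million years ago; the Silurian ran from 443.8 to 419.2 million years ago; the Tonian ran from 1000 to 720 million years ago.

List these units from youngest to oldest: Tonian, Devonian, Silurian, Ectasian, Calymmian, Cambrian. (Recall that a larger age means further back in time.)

Devonian → Silurian → Cambrian → Tonian → Ectasian → Calymmian

Sorting by start age (ascending Ma, since larger Ma = older): Devonian start 419.2, Silurian start 443.8, Cambrian start 538.8, Tonian start 1000, Ectasian start 1400, Calymmian start 1600.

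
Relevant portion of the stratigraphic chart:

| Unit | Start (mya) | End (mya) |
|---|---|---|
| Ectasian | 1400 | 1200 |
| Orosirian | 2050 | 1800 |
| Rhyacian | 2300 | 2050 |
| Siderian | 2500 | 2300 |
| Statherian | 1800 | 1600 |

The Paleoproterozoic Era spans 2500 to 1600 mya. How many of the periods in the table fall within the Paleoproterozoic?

4

Periods inside 2500–1600 Ma: Siderian, Rhyacian, Orosirian, Statherian — 4 in total.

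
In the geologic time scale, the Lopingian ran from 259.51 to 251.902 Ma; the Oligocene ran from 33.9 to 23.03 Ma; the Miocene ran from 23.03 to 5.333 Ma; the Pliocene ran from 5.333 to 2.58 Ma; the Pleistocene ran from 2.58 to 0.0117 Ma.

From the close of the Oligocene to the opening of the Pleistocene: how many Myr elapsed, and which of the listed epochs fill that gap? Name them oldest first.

End of Oligocene = 23.03 Ma; start of Pleistocene = 2.58 Ma.
Gap = 23.03 − 2.58 = 20.45 Myr.
Epochs wholly inside 23.03–2.58 Ma: Miocene (23.03–5.333), Pliocene (5.333–2.58).

20.45 million years; Miocene, Pliocene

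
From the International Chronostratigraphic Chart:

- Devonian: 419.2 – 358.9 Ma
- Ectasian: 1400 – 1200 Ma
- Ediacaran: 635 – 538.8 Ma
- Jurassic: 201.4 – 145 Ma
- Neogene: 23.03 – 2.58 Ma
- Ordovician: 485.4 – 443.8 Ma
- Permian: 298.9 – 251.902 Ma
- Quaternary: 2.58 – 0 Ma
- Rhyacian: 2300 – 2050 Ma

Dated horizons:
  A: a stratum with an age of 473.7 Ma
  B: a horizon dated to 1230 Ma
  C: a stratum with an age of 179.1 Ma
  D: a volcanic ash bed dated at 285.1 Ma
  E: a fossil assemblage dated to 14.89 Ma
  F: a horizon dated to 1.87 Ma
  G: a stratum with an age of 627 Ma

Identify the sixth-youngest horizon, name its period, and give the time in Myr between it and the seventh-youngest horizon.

Sorted youngest-first by Ma: F (1.87), E (14.89), C (179.1), D (285.1), A (473.7), G (627), B (1230).
The sixth youngest is G at 627 Ma, which lies in 635–538.8 Ma: the Ediacaran.
The seventh youngest is B at 1230 Ma; separation = |627 − 1230| = 603 Myr.

G, in the Ediacaran; 603 million years to B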